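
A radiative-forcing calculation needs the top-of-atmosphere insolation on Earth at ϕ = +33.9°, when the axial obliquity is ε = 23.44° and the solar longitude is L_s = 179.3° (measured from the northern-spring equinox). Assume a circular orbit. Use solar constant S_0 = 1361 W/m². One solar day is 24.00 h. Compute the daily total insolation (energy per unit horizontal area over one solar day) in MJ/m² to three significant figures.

31.2 MJ/m²

Solar declination: sin δ = sin ε · sin L_s = sin 23.44° × sin 179.3° = 0.00486, so δ = +0.278°.
cos h₀ = −tan(+33.9°) tan(+0.278°) = -0.0033, h₀ = 1.5741 rad.
Bracket: h₀ sin ϕ sin δ + cos ϕ cos δ sin h₀ = 1.5741×0.55775×0.00486 + 0.83001×0.99999×0.99999 = 0.004267 + 0.829993 = 0.834260.
Q̄ = (S_0/π) × [bracket] = (1361/π) × 0.834260 = 361.42 W/m².
Daily total = Q̄ × 24.00 h × 3600 s/h = 361.42 × 24.00 × 3600 / 10⁶ = 31.23 MJ/m².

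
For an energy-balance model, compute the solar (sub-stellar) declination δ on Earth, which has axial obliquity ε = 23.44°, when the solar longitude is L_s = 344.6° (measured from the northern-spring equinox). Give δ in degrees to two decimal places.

sin δ = sin ε · sin L_s = sin 23.44° × sin 344.6° = -0.105635.
δ = arcsin(-0.105635) = -6.06°.

δ = -6.06°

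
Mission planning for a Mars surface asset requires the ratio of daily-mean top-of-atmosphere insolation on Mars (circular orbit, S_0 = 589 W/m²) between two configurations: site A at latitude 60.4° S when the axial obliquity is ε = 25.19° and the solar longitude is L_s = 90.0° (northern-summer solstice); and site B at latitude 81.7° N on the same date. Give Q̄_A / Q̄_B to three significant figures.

Q̄_A / Q̄_B ≈ 0.0229

— Configuration A (ϕ=-60.4°):
Solar declination: sin δ = sin ε · sin L_s = sin 25.19° × sin 90.0° = 0.42562, so δ = +25.190°.
cos h₀ = −tan(-60.4°) tan(+25.190°) = 0.8280, h₀ = 0.5953 rad.
Bracket: h₀ sin ϕ sin δ + cos ϕ cos δ sin h₀ = 0.5953×-0.86949×0.42562 + 0.49394×0.90490×0.56078 = -0.220304 + 0.250650 = 0.030346.
Q̄ = (S_0/π) × [bracket] = (589/π) × 0.030346 = 5.6894 W/m².
— Configuration B (ϕ=+81.7°):
cos h₀ = −tan(+81.7°) tan(+25.190°) = -3.2241 ≤ −1 ⇒ polar day, h₀ = π.
Bracket: h₀ sin ϕ sin δ + cos ϕ cos δ sin h₀ = 3.1416×0.98953×0.42562 + 0.14436×0.90490×0.00000 = 1.323128 + 0.000000 = 1.323128.
Q̄ = (S_0/π) × [bracket] = (589/π) × 1.323128 = 248.07 W/m².
Ratio Q̄_A / Q̄_B = 5.6894 / 248.07 = 0.02293.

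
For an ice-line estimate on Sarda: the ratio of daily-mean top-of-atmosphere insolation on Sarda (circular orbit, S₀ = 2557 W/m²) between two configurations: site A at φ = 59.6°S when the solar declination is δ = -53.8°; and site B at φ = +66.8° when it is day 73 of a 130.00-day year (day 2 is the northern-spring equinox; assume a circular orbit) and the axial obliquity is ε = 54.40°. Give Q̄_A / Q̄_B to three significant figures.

— Configuration A (φ=-59.6°):
cos H₀ = −tan(-59.6°) tan(-53.800°) = -2.3288 ≤ −1 ⇒ polar day, H₀ = π.
Bracket: H₀ sin φ sin δ + cos φ cos δ sin H₀ = 3.1416×-0.86251×-0.80696 + 0.50603×0.59061×0.00000 = 2.186588 + 0.000000 = 2.186588.
Q̄ = (S₀/π) × [bracket] = (2557/π) × 2.186588 = 1779.7 W/m².
— Configuration B (φ=+66.8°):
Solar longitude: λ_s = 360° × (73 − 2)/130.00 = 196.615°.
sin δ = sin 54.40° × sin 196.615° = -0.23250, so δ = -13.444°.
cos H₀ = −tan(+66.8°) tan(-13.444°) = 0.5578, H₀ = 0.9791 rad.
Bracket: H₀ sin φ sin δ + cos φ cos δ sin H₀ = 0.9791×0.91914×-0.23250 + 0.39394×0.97260×0.83001 = -0.209234 + 0.318015 = 0.108781.
Q̄ = (S₀/π) × [bracket] = (2557/π) × 0.108781 = 88.539 W/m².
Ratio Q̄_A / Q̄_B = 1779.7 / 88.539 = 20.10.

Q̄_A / Q̄_B ≈ 20.1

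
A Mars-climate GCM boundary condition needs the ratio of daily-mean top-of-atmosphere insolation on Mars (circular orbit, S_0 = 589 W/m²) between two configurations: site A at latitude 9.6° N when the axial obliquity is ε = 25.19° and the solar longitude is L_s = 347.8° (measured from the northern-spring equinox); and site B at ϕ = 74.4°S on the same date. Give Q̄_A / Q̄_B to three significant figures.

— Configuration A (ϕ=+9.6°):
Solar declination: sin δ = sin ε · sin L_s = sin 25.19° × sin 347.8° = -0.08994, so δ = -5.160°.
cos h₀ = −tan(+9.6°) tan(-5.160°) = 0.0153, h₀ = 1.5555 rad.
Bracket: h₀ sin ϕ sin δ + cos ϕ cos δ sin h₀ = 1.5555×0.16677×-0.08994 + 0.98600×0.99595×0.99988 = -0.023331 + 0.981889 = 0.958558.
Q̄ = (S_0/π) × [bracket] = (589/π) × 0.958558 = 179.71 W/m².
— Configuration B (ϕ=-74.4°):
cos h₀ = −tan(-74.4°) tan(-5.160°) = -0.3235, h₀ = 1.9002 rad.
Bracket: h₀ sin ϕ sin δ + cos ϕ cos δ sin h₀ = 1.9002×-0.96316×-0.08994 + 0.26892×0.99595×0.94624 = 0.164608 + 0.253432 = 0.418040.
Q̄ = (S_0/π) × [bracket] = (589/π) × 0.418040 = 78.376 W/m².
Ratio Q̄_A / Q̄_B = 179.71 / 78.376 = 2.293.

Q̄_A / Q̄_B ≈ 2.29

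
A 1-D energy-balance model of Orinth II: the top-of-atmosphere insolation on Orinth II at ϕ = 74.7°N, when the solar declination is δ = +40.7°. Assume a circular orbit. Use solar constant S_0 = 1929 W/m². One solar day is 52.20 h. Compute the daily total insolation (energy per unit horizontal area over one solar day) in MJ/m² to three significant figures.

228 MJ/m²

cos h₀ = −tan(+74.7°) tan(+40.700°) = -3.1441 ≤ −1 ⇒ polar day, h₀ = π.
Bracket: h₀ sin ϕ sin δ + cos ϕ cos δ sin h₀ = 3.1416×0.96456×0.65210 + 0.26387×0.75813×0.00000 = 1.976034 + 0.000000 = 1.976034.
Q̄ = (S_0/π) × [bracket] = (1929/π) × 1.976034 = 1213.3 W/m².
Daily total = Q̄ × 52.20 h × 3600 s/h = 1213.3 × 52.20 × 3600 / 10⁶ = 228.0 MJ/m².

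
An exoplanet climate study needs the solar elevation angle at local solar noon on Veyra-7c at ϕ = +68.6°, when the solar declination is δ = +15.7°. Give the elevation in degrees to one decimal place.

At local noon the hour angle is zero, so the zenith angle equals |ϕ − δ| = |+68.6° − (+15.700°)| = 52.900°.
Elevation = 90° − 52.900° = 37.1°.

37.1°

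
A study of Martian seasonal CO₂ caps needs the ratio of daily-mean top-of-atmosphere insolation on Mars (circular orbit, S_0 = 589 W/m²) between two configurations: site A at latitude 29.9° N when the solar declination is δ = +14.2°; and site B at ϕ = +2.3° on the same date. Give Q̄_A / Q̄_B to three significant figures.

Q̄_A / Q̄_B ≈ 1.06

— Configuration A (ϕ=+29.9°):
cos h₀ = −tan(+29.9°) tan(+14.200°) = -0.1455, h₀ = 1.7168 rad.
Bracket: h₀ sin ϕ sin δ + cos ϕ cos δ sin h₀ = 1.7168×0.49849×0.24531 + 0.86690×0.96945×0.98936 = 0.209938 + 0.831474 = 1.041412.
Q̄ = (S_0/π) × [bracket] = (589/π) × 1.041412 = 195.25 W/m².
— Configuration B (ϕ=+2.3°):
cos h₀ = −tan(+2.3°) tan(+14.200°) = -0.0102, h₀ = 1.5810 rad.
Bracket: h₀ sin ϕ sin δ + cos ϕ cos δ sin h₀ = 1.5810×0.04013×0.24531 + 0.99919×0.96945×0.99995 = 0.015564 + 0.968616 = 0.984180.
Q̄ = (S_0/π) × [bracket] = (589/π) × 0.984180 = 184.52 W/m².
Ratio Q̄_A / Q̄_B = 195.25 / 184.52 = 1.058.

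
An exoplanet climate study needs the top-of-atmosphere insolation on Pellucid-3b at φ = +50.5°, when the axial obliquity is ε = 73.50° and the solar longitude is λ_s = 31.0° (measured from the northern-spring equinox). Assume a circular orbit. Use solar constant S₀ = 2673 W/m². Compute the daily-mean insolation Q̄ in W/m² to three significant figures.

Q̄ ≈ 1.10e+03 W/m²

Solar declination: sin δ = sin ε · sin λ_s = sin 73.50° × sin 31.0° = 0.49383, so δ = +29.593°.
cos H₀ = −tan(+50.5°) tan(+29.593°) = -0.6889, H₀ = 2.3308 rad.
Bracket: H₀ sin φ sin δ + cos φ cos δ sin H₀ = 2.3308×0.77162×0.49383 + 0.63608×0.86956×0.72483 = 0.888149 + 0.400911 = 1.289060.
Q̄ = (S₀/π) × [bracket] = (2673/π) × 1.289060 = 1097 W/m².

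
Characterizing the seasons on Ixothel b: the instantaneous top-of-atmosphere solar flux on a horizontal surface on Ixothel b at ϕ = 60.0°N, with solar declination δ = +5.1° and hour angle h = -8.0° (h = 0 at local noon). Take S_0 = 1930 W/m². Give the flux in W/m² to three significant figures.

1.10e+03 W/m²

cos θ_z = sin ϕ sin δ + cos ϕ cos δ cos h = 0.076985 + 0.493174 = 0.570159.
Flux = S_0 · cos θ_z = 1930 × 0.570159 = 1100 W/m².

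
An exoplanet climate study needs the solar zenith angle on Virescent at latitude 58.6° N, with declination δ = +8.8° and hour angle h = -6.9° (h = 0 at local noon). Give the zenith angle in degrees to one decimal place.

cos θ_z = sin φ sin δ + cos φ cos δ cos h = 0.130581 + 0.511147 = 0.641728.
θ_z = arccos(0.641728) = 50.1°.

θ_z = 50.1°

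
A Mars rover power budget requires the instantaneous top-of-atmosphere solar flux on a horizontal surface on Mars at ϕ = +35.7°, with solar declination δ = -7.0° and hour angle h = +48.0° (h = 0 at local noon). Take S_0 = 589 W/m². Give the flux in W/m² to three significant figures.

276 W/m²

cos θ_z = sin ϕ sin δ + cos ϕ cos δ cos h = -0.071116 + 0.539340 = 0.468224.
Flux = S_0 · cos θ_z = 589 × 0.468224 = 275.8 W/m².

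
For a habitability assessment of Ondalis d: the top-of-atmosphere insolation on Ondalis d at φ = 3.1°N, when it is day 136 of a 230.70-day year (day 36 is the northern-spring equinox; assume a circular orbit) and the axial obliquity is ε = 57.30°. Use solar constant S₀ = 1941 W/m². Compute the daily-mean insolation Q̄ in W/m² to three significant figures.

Solar longitude: λ_s = 360° × (136 − 36)/230.70 = 156.047°.
sin δ = sin 57.30° × sin 156.047° = 0.34165, so δ = +19.977°.
cos H₀ = −tan(+3.1°) tan(+19.977°) = -0.0197, H₀ = 1.5905 rad.
Bracket: H₀ sin φ sin δ + cos φ cos δ sin H₀ = 1.5905×0.05408×0.34165 + 0.99854×0.93983×0.99981 = 0.029387 + 0.938280 = 0.967667.
Q̄ = (S₀/π) × [bracket] = (1941/π) × 0.967667 = 597.9 W/m².

Q̄ ≈ 598 W/m²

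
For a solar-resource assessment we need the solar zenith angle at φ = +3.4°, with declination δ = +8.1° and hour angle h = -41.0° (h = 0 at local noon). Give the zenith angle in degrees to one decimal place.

θ_z = 41.0°

cos θ_z = sin φ sin δ + cos φ cos δ cos h = 0.008356 + 0.745865 = 0.754221.
θ_z = arccos(0.754221) = 41.0°.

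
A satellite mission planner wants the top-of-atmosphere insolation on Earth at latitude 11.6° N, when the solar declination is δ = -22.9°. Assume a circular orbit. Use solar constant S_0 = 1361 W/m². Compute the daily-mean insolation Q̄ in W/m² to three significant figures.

cos h₀ = −tan(+11.6°) tan(-22.900°) = 0.0867, h₀ = 1.4840 rad.
Bracket: h₀ sin ϕ sin δ + cos ϕ cos δ sin h₀ = 1.4840×0.20108×-0.38912 + 0.97958×0.92119×0.99623 = -0.116114 + 0.898977 = 0.782863.
Q̄ = (S_0/π) × [bracket] = (1361/π) × 0.782863 = 339.2 W/m².

Q̄ ≈ 339 W/m²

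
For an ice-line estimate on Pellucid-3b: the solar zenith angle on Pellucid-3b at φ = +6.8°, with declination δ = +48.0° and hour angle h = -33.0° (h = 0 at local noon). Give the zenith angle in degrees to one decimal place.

θ_z = 49.8°

cos θ_z = sin φ sin δ + cos φ cos δ cos h = 0.087991 + 0.557233 = 0.645224.
θ_z = arccos(0.645224) = 49.8°.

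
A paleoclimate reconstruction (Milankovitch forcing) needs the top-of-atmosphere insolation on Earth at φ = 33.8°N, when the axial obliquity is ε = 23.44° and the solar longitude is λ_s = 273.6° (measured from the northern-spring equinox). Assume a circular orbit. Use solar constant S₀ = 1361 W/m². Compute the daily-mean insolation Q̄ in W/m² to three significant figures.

Q̄ ≈ 194 W/m²

Solar declination: sin δ = sin ε · sin λ_s = sin 23.44° × sin 273.6° = -0.39700, so δ = -23.391°.
cos H₀ = −tan(+33.8°) tan(-23.391°) = 0.2896, H₀ = 1.2770 rad.
Bracket: H₀ sin φ sin δ + cos φ cos δ sin H₀ = 1.2770×0.55630×-0.39700 + 0.83098×0.91782×0.95716 = -0.282027 + 0.730016 = 0.447989.
Q̄ = (S₀/π) × [bracket] = (1361/π) × 0.447989 = 194.1 W/m².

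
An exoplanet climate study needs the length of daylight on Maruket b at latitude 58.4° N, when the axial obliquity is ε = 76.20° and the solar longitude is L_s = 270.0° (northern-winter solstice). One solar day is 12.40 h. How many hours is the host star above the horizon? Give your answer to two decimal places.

Solar declination: sin δ = sin ε · sin L_s = sin 76.20° × sin 270.0° = -0.97113, so δ = -76.200°.
cos h₀ = −tan ϕ · tan δ = 6.6178 ≥ 1, so the host star never rises (polar night) and h₀ = 0.
Daylight = 2h₀/(2π) × 12.40 h = (0.0000/π) × 12.40 = 0.00 h.

0.00 h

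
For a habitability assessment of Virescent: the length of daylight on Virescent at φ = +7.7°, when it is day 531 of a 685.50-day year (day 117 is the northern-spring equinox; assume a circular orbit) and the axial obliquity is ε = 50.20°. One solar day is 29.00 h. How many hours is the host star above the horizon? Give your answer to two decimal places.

13.84 h

Solar longitude: λ_s = 360° × (531 − 117)/685.50 = 217.418°.
sin δ = sin 50.20° × sin 217.418° = -0.46683, so δ = -27.829°.
cos H₀ = −tan φ · tan δ = −tan(+7.7°) × tan(-27.829°) = 0.0714, so H₀ = 1.4994 rad = 85.91°.
Daylight = 2H₀/(2π) × 29.00 h = (1.4994/π) × 29.00 = 13.84 h.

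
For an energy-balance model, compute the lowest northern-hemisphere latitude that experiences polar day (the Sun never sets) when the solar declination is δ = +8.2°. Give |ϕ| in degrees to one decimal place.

|ϕ| = 81.8°

Polar day requires cos h₀ = −tan ϕ tan δ ≤ −1, i.e. tan ϕ tan δ ≥ 1.
The boundary is |tan ϕ| · |tan δ| = 1, so |ϕ| = 90° − |δ| = 90° − 8.2° = 81.8° in the northern hemisphere.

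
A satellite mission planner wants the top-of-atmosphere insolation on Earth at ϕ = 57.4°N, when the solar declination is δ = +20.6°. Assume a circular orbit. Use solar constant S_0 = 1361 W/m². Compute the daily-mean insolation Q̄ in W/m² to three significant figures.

Q̄ ≈ 459 W/m²

cos h₀ = −tan(+57.4°) tan(+20.600°) = -0.5877, h₀ = 2.1991 rad.
Bracket: h₀ sin ϕ sin δ + cos ϕ cos δ sin h₀ = 2.1991×0.84245×0.35184 + 0.53877×0.93606×0.80905 = 0.651830 + 0.408021 = 1.059851.
Q̄ = (S_0/π) × [bracket] = (1361/π) × 1.059851 = 459.1 W/m².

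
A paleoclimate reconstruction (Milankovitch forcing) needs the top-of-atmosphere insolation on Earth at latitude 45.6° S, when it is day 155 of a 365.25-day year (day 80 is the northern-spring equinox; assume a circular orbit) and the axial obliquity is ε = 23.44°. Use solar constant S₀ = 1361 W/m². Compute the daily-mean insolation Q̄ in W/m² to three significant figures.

Solar longitude: λ_s = 360° × (155 − 80)/365.25 = 73.922°.
sin δ = sin 23.44° × sin 73.922° = 0.38223, so δ = +22.472°.
cos H₀ = −tan(-45.6°) tan(+22.472°) = 0.4224, H₀ = 1.1347 rad.
Bracket: H₀ sin φ sin δ + cos φ cos δ sin H₀ = 1.1347×-0.71447×0.38223 + 0.69966×0.92407×0.90641 = -0.309877 + 0.586026 = 0.276149.
Q̄ = (S₀/π) × [bracket] = (1361/π) × 0.276149 = 119.6 W/m².

Q̄ ≈ 120 W/m²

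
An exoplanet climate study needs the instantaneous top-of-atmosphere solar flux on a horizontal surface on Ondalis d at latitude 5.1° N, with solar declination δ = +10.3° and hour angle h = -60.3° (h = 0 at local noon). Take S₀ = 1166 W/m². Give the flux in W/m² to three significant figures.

cos θ_z = sin φ sin δ + cos φ cos δ cos h = 0.015894 + 0.485544 = 0.501438.
Flux = S₀ · cos θ_z = 1166 × 0.501438 = 584.7 W/m².

585 W/m²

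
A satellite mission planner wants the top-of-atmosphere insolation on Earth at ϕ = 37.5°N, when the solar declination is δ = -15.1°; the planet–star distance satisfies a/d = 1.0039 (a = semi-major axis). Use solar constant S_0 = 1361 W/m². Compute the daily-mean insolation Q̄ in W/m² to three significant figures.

Q̄ ≈ 233 W/m²

cos h₀ = −tan(+37.5°) tan(-15.100°) = 0.2070, h₀ = 1.3622 rad.
Bracket: h₀ sin ϕ sin δ + cos ϕ cos δ sin h₀ = 1.3622×0.60876×-0.26050 + 0.79335×0.96547×0.97833 = -0.216020 + 0.749357 = 0.533337.
Inverse-square distance factor (a/d)² = 1.0039² = 1.007815.
Q̄ = (S_0/π) × 1.007815 × [bracket] = (1361/π) × 1.007815 × 0.533337 = 232.9 W/m².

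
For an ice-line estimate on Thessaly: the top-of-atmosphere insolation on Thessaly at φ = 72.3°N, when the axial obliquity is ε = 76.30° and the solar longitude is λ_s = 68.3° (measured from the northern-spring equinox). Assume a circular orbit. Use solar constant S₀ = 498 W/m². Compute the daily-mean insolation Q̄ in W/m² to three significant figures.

Solar declination: sin δ = sin ε · sin λ_s = sin 76.30° × sin 68.3° = 0.90270, so δ = +64.515°.
cos H₀ = −tan(+72.3°) tan(+64.515°) = -6.5738 ≤ −1 ⇒ polar day, H₀ = π.
Bracket: H₀ sin φ sin δ + cos φ cos δ sin H₀ = 3.1416×0.95266×0.90270 + 0.30403×0.43027×0.00000 = 2.701670 + 0.000000 = 2.701670.
Q̄ = (S₀/π) × [bracket] = (498/π) × 2.701670 = 428.3 W/m².

Q̄ ≈ 428 W/m²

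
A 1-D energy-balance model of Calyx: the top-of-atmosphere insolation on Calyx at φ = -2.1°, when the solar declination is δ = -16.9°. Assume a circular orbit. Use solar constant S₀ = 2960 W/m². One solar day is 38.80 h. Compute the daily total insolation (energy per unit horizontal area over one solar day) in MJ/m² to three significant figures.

cos H₀ = −tan(-2.1°) tan(-16.900°) = -0.0111, H₀ = 1.5819 rad.
Bracket: H₀ sin φ sin δ + cos φ cos δ sin H₀ = 1.5819×-0.03664×-0.29070 + 0.99933×0.95681×0.99994 = 0.016849 + 0.956112 = 0.972961.
Q̄ = (S₀/π) × [bracket] = (2960/π) × 0.972961 = 916.72 W/m².
Daily total = Q̄ × 38.80 h × 3600 s/h = 916.72 × 38.80 × 3600 / 10⁶ = 128.0 MJ/m².

128 MJ/m²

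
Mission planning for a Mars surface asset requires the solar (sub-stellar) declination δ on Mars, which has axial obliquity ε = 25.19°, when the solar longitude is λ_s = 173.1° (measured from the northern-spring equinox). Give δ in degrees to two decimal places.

sin δ = sin ε · sin λ_s = sin 25.19° × sin 173.1° = 0.051133.
δ = arcsin(0.051133) = +2.93°.

δ = +2.93°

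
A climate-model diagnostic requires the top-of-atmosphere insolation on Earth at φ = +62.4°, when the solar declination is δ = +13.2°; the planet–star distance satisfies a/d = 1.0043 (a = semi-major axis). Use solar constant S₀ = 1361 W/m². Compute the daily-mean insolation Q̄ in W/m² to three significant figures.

Q̄ ≈ 356 W/m²

cos H₀ = −tan(+62.4°) tan(+13.200°) = -0.4486, H₀ = 2.0360 rad.
Bracket: H₀ sin φ sin δ + cos φ cos δ sin H₀ = 2.0360×0.88620×0.22835 + 0.46330×0.97358×0.89371 = 0.412013 + 0.403116 = 0.815129.
Inverse-square distance factor (a/d)² = 1.0043² = 1.008618.
Q̄ = (S₀/π) × 1.008618 × [bracket] = (1361/π) × 1.008618 × 0.815129 = 356.2 W/m².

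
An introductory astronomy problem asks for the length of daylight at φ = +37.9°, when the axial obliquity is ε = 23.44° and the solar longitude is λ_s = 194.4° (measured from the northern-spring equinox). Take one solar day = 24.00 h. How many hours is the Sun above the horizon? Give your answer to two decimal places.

11.41 h

Solar declination: sin δ = sin ε · sin λ_s = sin 23.44° × sin 194.4° = -0.09893, so δ = -5.677°.
cos H₀ = −tan φ · tan δ = −tan(+37.9°) × tan(-5.677°) = 0.0774, so H₀ = 1.4933 rad = 85.56°.
Daylight = 2H₀/(2π) × 24.00 h = (1.4933/π) × 24.00 = 11.41 h.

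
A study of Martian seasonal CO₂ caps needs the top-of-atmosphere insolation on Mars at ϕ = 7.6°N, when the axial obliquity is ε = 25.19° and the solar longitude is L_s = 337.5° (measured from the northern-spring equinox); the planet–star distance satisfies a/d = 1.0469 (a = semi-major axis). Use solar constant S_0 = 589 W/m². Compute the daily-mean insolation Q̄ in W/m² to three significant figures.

Solar declination: sin δ = sin ε · sin L_s = sin 25.19° × sin 337.5° = -0.16288, so δ = -9.374°.
cos h₀ = −tan(+7.6°) tan(-9.374°) = 0.0220, h₀ = 1.5488 rad.
Bracket: h₀ sin ϕ sin δ + cos ϕ cos δ sin h₀ = 1.5488×0.13226×-0.16288 + 0.99122×0.98665×0.99976 = -0.033365 + 0.977752 = 0.944387.
Inverse-square distance factor (a/d)² = 1.0469² = 1.096000.
Q̄ = (S_0/π) × 1.096000 × [bracket] = (589/π) × 1.096000 × 0.944387 = 194.1 W/m².

Q̄ ≈ 194 W/m²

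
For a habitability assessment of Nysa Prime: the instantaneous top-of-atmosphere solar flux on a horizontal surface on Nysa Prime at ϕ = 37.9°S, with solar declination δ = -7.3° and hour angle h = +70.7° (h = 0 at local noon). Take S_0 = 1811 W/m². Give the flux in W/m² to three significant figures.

cos θ_z = sin ϕ sin δ + cos ϕ cos δ cos h = 0.078054 + 0.258690 = 0.336744.
Flux = S_0 · cos θ_z = 1811 × 0.336744 = 609.8 W/m².

610 W/m²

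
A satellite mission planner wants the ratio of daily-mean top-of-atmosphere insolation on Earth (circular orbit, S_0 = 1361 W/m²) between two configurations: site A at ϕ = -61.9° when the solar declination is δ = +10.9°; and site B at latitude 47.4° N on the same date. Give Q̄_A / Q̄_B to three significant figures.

— Configuration A (ϕ=-61.9°):
cos h₀ = −tan(-61.9°) tan(+10.900°) = 0.3607, h₀ = 1.2018 rad.
Bracket: h₀ sin ϕ sin δ + cos ϕ cos δ sin h₀ = 1.2018×-0.88213×0.18910 + 0.47101×0.98196×0.93270 = -0.200473 + 0.431386 = 0.230913.
Q̄ = (S_0/π) × [bracket] = (1361/π) × 0.230913 = 100.04 W/m².
— Configuration B (ϕ=+47.4°):
cos h₀ = −tan(+47.4°) tan(+10.900°) = -0.2094, h₀ = 1.7818 rad.
Bracket: h₀ sin ϕ sin δ + cos ϕ cos δ sin h₀ = 1.7818×0.73610×0.18910 + 0.67688×0.98196×0.97783 = 0.248020 + 0.649933 = 0.897953.
Q̄ = (S_0/π) × [bracket] = (1361/π) × 0.897953 = 389.01 W/m².
Ratio Q̄_A / Q̄_B = 100.04 / 389.01 = 0.2572.

Q̄_A / Q̄_B ≈ 0.257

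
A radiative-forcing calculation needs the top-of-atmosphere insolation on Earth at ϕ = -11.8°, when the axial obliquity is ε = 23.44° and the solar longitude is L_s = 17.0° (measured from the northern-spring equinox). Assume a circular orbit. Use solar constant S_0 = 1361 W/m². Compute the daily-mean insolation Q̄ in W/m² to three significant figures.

Q̄ ≈ 405 W/m²

Solar declination: sin δ = sin ε · sin L_s = sin 23.44° × sin 17.0° = 0.11630, so δ = +6.679°.
cos h₀ = −tan(-11.8°) tan(+6.679°) = 0.0245, h₀ = 1.5463 rad.
Bracket: h₀ sin ϕ sin δ + cos ϕ cos δ sin h₀ = 1.5463×-0.20450×0.11630 + 0.97887×0.99321×0.99970 = -0.036776 + 0.971932 = 0.935156.
Q̄ = (S_0/π) × [bracket] = (1361/π) × 0.935156 = 405.1 W/m².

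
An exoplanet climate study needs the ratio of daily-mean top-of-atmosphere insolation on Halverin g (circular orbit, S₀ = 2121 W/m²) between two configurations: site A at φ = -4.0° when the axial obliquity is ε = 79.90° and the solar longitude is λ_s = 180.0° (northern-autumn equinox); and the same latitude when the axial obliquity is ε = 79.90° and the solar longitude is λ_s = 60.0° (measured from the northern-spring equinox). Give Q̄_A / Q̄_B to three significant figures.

— Configuration A (φ=-4.0°):
Solar declination: sin δ = sin ε · sin λ_s = sin 79.90° × sin 180.0° = 0.00000, so δ = +0.000°.
cos H₀ = −tan(-4.0°) tan(+0.000°) = 0.0000, H₀ = 1.5708 rad.
Bracket: H₀ sin φ sin δ + cos φ cos δ sin H₀ = 1.5708×-0.06976×0.00000 + 0.99756×1.00000×1.00000 = -0.000000 + 0.997560 = 0.997560.
Q̄ = (S₀/π) × [bracket] = (2121/π) × 0.997560 = 673.49 W/m².
— Configuration B (φ=-4.0°):
Solar declination: sin δ = sin ε · sin λ_s = sin 79.90° × sin 60.0° = 0.85260, so δ = +58.496°.
cos H₀ = −tan(-4.0°) tan(+58.496°) = 0.1141, H₀ = 1.4565 rad.
Bracket: H₀ sin φ sin δ + cos φ cos δ sin H₀ = 1.4565×-0.06976×0.85260 + 0.99756×0.52256×0.99347 = -0.086629 + 0.517881 = 0.431252.
Q̄ = (S₀/π) × [bracket] = (2121/π) × 0.431252 = 291.15 W/m².
Ratio Q̄_A / Q̄_B = 673.49 / 291.15 = 2.313.

Q̄_A / Q̄_B ≈ 2.31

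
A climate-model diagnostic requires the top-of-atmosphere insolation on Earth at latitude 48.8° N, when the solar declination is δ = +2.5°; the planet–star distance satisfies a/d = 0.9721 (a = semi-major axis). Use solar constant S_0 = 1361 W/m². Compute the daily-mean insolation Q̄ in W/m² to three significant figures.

cos h₀ = −tan(+48.8°) tan(+2.500°) = -0.0499, h₀ = 1.6207 rad.
Bracket: h₀ sin ϕ sin δ + cos ϕ cos δ sin h₀ = 1.6207×0.75241×0.04362 + 0.65869×0.99905×0.99876 = 0.053192 + 0.657248 = 0.710440.
Inverse-square distance factor (a/d)² = 0.9721² = 0.944978.
Q̄ = (S_0/π) × 0.944978 × [bracket] = (1361/π) × 0.944978 × 0.710440 = 290.8 W/m².

Q̄ ≈ 291 W/m²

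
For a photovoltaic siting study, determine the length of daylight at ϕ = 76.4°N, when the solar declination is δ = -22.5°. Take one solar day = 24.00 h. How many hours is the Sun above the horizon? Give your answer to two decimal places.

cos h₀ = −tan ϕ · tan δ = 1.7122 ≥ 1, so the Sun never rises (polar night) and h₀ = 0.
Daylight = 2h₀/(2π) × 24.00 h = (0.0000/π) × 24.00 = 0.00 h.

0.00 h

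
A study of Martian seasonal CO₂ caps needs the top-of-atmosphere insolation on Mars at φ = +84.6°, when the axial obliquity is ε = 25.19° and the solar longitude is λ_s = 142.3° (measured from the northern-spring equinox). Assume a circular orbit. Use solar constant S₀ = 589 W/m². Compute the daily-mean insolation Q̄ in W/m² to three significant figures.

Solar declination: sin δ = sin ε · sin λ_s = sin 25.19° × sin 142.3° = 0.26028, so δ = +15.087°.
cos H₀ = −tan(+84.6°) tan(+15.087°) = -2.8518 ≤ −1 ⇒ polar day, H₀ = π.
Bracket: H₀ sin φ sin δ + cos φ cos δ sin H₀ = 3.1416×0.99556×0.26028 + 0.09411×0.96553×0.00000 = 0.814065 + 0.000000 = 0.814065.
Q̄ = (S₀/π) × [bracket] = (589/π) × 0.814065 = 152.6 W/m².

Q̄ ≈ 153 W/m²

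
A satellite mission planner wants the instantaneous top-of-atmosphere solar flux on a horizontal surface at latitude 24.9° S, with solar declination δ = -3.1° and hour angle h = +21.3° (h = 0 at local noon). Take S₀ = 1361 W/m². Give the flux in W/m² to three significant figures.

cos θ_z = sin φ sin δ + cos φ cos δ cos h = 0.022769 + 0.843848 = 0.866617.
Flux = S₀ · cos θ_z = 1361 × 0.866617 = 1179 W/m².

1.18e+03 W/m²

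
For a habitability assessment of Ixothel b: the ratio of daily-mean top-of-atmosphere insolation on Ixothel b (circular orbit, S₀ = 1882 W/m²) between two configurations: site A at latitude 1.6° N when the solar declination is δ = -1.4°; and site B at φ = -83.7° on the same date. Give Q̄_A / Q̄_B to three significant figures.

Q̄_A / Q̄_B ≈ 6.63

— Configuration A (φ=+1.6°):
cos H₀ = −tan(+1.6°) tan(-1.400°) = 0.0007, H₀ = 1.5701 rad.
Bracket: H₀ sin φ sin δ + cos φ cos δ sin H₀ = 1.5701×0.02792×-0.02443 + 0.99961×0.99970×1.00000 = -0.001071 + 0.999310 = 0.998239.
Q̄ = (S₀/π) × [bracket] = (1882/π) × 0.998239 = 598.00 W/m².
— Configuration B (φ=-83.7°):
cos H₀ = −tan(-83.7°) tan(-1.400°) = -0.2214, H₀ = 1.7940 rad.
Bracket: H₀ sin φ sin δ + cos φ cos δ sin H₀ = 1.7940×-0.99396×-0.02443 + 0.10973×0.99970×0.97519 = 0.043563 + 0.106975 = 0.150538.
Q̄ = (S₀/π) × [bracket] = (1882/π) × 0.150538 = 90.181 W/m².
Ratio Q̄_A / Q̄_B = 598.00 / 90.181 = 6.631.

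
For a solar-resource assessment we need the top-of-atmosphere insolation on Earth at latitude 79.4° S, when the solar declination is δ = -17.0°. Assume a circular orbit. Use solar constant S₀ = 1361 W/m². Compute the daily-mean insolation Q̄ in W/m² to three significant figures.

cos H₀ = −tan(-79.4°) tan(-17.000°) = -1.6337 ≤ −1 ⇒ polar day, H₀ = π.
Bracket: H₀ sin φ sin δ + cos φ cos δ sin H₀ = 3.1416×-0.98294×-0.29237 + 0.18395×0.95630×0.00000 = 0.902840 + 0.000000 = 0.902840.
Q̄ = (S₀/π) × [bracket] = (1361/π) × 0.902840 = 391.1 W/m².

Q̄ ≈ 391 W/m²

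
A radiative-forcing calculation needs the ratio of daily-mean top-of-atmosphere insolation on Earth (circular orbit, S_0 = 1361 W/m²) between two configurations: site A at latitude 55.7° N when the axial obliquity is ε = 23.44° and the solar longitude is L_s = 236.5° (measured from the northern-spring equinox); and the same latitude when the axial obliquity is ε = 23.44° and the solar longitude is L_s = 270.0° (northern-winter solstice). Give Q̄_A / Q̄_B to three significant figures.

— Configuration A (ϕ=+55.7°):
Solar declination: sin δ = sin ε · sin L_s = sin 23.44° × sin 236.5° = -0.33171, so δ = -19.373°.
cos h₀ = −tan(+55.7°) tan(-19.373°) = 0.5155, h₀ = 1.0293 rad.
Bracket: h₀ sin ϕ sin δ + cos ϕ cos δ sin h₀ = 1.0293×0.82610×-0.33171 + 0.56353×0.94338×0.85692 = -0.282055 + 0.455558 = 0.173503.
Q̄ = (S_0/π) × [bracket] = (1361/π) × 0.173503 = 75.165 W/m².
— Configuration B (ϕ=+55.7°):
Solar declination: sin δ = sin ε · sin L_s = sin 23.44° × sin 270.0° = -0.39779, so δ = -23.440°.
cos h₀ = −tan(+55.7°) tan(-23.440°) = 0.6356, h₀ = 0.8820 rad.
Bracket: h₀ sin ϕ sin δ + cos ϕ cos δ sin h₀ = 0.8820×0.82610×-0.39779 + 0.56353×0.91748×0.77203 = -0.289838 + 0.399161 = 0.109323.
Q̄ = (S_0/π) × [bracket] = (1361/π) × 0.109323 = 47.361 W/m².
Ratio Q̄_A / Q̄_B = 75.165 / 47.361 = 1.587.

Q̄_A / Q̄_B ≈ 1.59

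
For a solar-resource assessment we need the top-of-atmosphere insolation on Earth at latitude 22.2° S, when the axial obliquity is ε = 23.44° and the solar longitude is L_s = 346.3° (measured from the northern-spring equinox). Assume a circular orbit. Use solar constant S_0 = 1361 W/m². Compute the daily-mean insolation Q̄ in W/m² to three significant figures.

Q̄ ≈ 424 W/m²

Solar declination: sin δ = sin ε · sin L_s = sin 23.44° × sin 346.3° = -0.09421, so δ = -5.406°.
cos h₀ = −tan(-22.2°) tan(-5.406°) = -0.0386, h₀ = 1.6094 rad.
Bracket: h₀ sin ϕ sin δ + cos ϕ cos δ sin h₀ = 1.6094×-0.37784×-0.09421 + 0.92587×0.99555×0.99925 = 0.057289 + 0.921059 = 0.978348.
Q̄ = (S_0/π) × [bracket] = (1361/π) × 0.978348 = 423.8 W/m².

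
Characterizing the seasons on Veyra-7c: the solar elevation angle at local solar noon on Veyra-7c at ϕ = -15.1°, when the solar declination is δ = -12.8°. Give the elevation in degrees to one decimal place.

At local noon the hour angle is zero, so the zenith angle equals |ϕ − δ| = |-15.1° − (-12.800°)| = 2.300°.
Elevation = 90° − 2.300° = 87.7°.

87.7°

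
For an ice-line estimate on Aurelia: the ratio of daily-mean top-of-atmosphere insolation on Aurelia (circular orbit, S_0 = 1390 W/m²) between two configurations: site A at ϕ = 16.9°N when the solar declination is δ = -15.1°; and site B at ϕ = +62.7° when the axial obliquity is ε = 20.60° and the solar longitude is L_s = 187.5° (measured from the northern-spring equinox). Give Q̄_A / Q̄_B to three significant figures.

— Configuration A (ϕ=+16.9°):
cos h₀ = −tan(+16.9°) tan(-15.100°) = 0.0820, h₀ = 1.4887 rad.
Bracket: h₀ sin ϕ sin δ + cos ϕ cos δ sin h₀ = 1.4887×0.29070×-0.26050 + 0.95681×0.96547×0.99663 = -0.112735 + 0.920658 = 0.807923.
Q̄ = (S_0/π) × [bracket] = (1390/π) × 0.807923 = 357.47 W/m².
— Configuration B (ϕ=+62.7°):
Solar declination: sin δ = sin ε · sin L_s = sin 20.60° × sin 187.5° = -0.04592, so δ = -2.632°.
cos h₀ = −tan(+62.7°) tan(-2.632°) = 0.0891, h₀ = 1.4816 rad.
Bracket: h₀ sin ϕ sin δ + cos ϕ cos δ sin h₀ = 1.4816×0.88862×-0.04592 + 0.45865×0.99894×0.99603 = -0.060457 + 0.456345 = 0.395888.
Q̄ = (S_0/π) × [bracket] = (1390/π) × 0.395888 = 175.16 W/m².
Ratio Q̄_A / Q̄_B = 357.47 / 175.16 = 2.041.

Q̄_A / Q̄_B ≈ 2.04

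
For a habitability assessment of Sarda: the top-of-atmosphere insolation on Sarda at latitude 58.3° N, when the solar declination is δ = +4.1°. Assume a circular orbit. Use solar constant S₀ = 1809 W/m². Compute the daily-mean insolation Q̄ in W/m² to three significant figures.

cos H₀ = −tan(+58.3°) tan(+4.100°) = -0.1161, H₀ = 1.6871 rad.
Bracket: H₀ sin φ sin δ + cos φ cos δ sin H₀ = 1.6871×0.85081×0.07150 + 0.52547×0.99744×0.99324 = 0.102631 + 0.520582 = 0.623213.
Q̄ = (S₀/π) × [bracket] = (1809/π) × 0.623213 = 358.9 W/m².

Q̄ ≈ 359 W/m²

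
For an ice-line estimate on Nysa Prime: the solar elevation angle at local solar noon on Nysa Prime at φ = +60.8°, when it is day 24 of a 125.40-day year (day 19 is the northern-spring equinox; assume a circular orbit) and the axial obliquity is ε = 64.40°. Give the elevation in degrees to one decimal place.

Solar longitude: λ_s = 360° × (24 − 19)/125.40 = 14.354°.
sin δ = sin 64.40° × sin 14.354° = 0.22358, so δ = +12.919°.
At local noon the hour angle is zero, so the zenith angle equals |φ − δ| = |+60.8° − (+12.919°)| = 47.881°.
Elevation = 90° − 47.881° = 42.1°.

42.1°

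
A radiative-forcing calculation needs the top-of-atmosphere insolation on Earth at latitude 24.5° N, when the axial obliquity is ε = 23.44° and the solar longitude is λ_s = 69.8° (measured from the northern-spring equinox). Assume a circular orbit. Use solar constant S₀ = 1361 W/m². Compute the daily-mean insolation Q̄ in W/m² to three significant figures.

Solar declination: sin δ = sin ε · sin λ_s = sin 23.44° × sin 69.8° = 0.37332, so δ = +21.921°.
cos H₀ = −tan(+24.5°) tan(+21.921°) = -0.1834, H₀ = 1.7552 rad.
Bracket: H₀ sin φ sin δ + cos φ cos δ sin H₀ = 1.7552×0.41469×0.37332 + 0.90996×0.92770×0.98304 = 0.271726 + 0.829853 = 1.101579.
Q̄ = (S₀/π) × [bracket] = (1361/π) × 1.101579 = 477.2 W/m².

Q̄ ≈ 477 W/m²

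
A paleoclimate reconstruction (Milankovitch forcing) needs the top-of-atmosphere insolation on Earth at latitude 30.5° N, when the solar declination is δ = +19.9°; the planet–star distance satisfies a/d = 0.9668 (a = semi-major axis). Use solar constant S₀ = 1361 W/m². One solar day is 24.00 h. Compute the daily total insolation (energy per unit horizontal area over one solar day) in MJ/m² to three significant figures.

38.5 MJ/m²

cos H₀ = −tan(+30.5°) tan(+19.900°) = -0.2132, H₀ = 1.7857 rad.
Bracket: H₀ sin φ sin δ + cos φ cos δ sin H₀ = 1.7857×0.50754×0.34038 + 0.86163×0.94029×0.97700 = 0.308491 + 0.791548 = 1.100039.
Inverse-square distance factor (a/d)² = 0.9668² = 0.934702.
Q̄ = (S₀/π) × 0.934702 × [bracket] = (1361/π) × 0.934702 × 1.100039 = 445.44 W/m².
Daily total = Q̄ × 24.00 h × 3600 s/h = 445.44 × 24.00 × 3600 / 10⁶ = 38.49 MJ/m².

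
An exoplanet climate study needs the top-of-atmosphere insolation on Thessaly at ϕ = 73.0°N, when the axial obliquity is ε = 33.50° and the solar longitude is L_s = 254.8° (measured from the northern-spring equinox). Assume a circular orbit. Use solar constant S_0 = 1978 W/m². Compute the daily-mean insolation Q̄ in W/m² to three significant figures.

Solar declination: sin δ = sin ε · sin L_s = sin 33.50° × sin 254.8° = -0.53263, so δ = -32.183°.
cos h₀ = −tan(+73.0°) tan(-32.183°) = 2.0584 ≥ 1 ⇒ polar night, h₀ = 0 and Q̄ = 0.

Q̄ ≈ 0.00 W/m²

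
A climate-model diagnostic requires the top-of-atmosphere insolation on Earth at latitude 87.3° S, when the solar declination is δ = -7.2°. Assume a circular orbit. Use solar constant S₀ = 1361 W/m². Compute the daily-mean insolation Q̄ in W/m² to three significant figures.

Q̄ ≈ 170 W/m²

cos H₀ = −tan(-87.3°) tan(-7.200°) = -2.6788 ≤ −1 ⇒ polar day, H₀ = π.
Bracket: H₀ sin φ sin δ + cos φ cos δ sin H₀ = 3.1416×-0.99889×-0.12533 + 0.04711×0.99211×0.00000 = 0.393300 + 0.000000 = 0.393300.
Q̄ = (S₀/π) × [bracket] = (1361/π) × 0.393300 = 170.4 W/m².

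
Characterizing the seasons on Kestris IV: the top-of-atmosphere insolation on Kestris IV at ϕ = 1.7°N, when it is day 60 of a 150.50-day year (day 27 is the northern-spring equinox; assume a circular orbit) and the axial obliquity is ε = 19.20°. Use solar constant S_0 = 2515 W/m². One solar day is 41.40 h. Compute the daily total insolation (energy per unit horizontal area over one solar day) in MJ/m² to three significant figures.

115 MJ/m²

Solar longitude: L_s = 360° × (60 − 27)/150.50 = 78.937°.
sin δ = sin 19.20° × sin 78.937° = 0.32276, so δ = +18.830°.
cos h₀ = −tan(+1.7°) tan(+18.830°) = -0.0101, h₀ = 1.5809 rad.
Bracket: h₀ sin ϕ sin δ + cos ϕ cos δ sin h₀ = 1.5809×0.02967×0.32276 + 0.99956×0.94648×0.99995 = 0.015139 + 0.946016 = 0.961155.
Q̄ = (S_0/π) × [bracket] = (2515/π) × 0.961155 = 769.45 W/m².
Daily total = Q̄ × 41.40 h × 3600 s/h = 769.45 × 41.40 × 3600 / 10⁶ = 114.7 MJ/m².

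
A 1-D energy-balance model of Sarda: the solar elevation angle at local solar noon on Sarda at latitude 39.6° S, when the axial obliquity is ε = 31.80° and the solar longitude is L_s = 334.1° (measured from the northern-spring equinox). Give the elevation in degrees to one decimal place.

Solar declination: sin δ = sin ε · sin L_s = sin 31.80° × sin 334.1° = -0.23018, so δ = -13.307°.
At local noon the hour angle is zero, so the zenith angle equals |ϕ − δ| = |-39.6° − (-13.307°)| = 26.293°.
Elevation = 90° − 26.293° = 63.7°.

63.7°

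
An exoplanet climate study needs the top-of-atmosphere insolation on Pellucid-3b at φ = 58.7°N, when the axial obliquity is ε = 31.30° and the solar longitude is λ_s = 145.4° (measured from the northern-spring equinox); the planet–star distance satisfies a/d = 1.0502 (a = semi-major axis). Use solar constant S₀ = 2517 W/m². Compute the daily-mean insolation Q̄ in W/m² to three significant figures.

Q̄ ≈ 846 W/m²

Solar declination: sin δ = sin ε · sin λ_s = sin 31.30° × sin 145.4° = 0.29501, so δ = +17.158°.
cos H₀ = −tan(+58.7°) tan(+17.158°) = -0.5078, H₀ = 2.1034 rad.
Bracket: H₀ sin φ sin δ + cos φ cos δ sin H₀ = 2.1034×0.85446×0.29501 + 0.51952×0.95550×0.86148 = 0.530213 + 0.427640 = 0.957853.
Inverse-square distance factor (a/d)² = 1.0502² = 1.102920.
Q̄ = (S₀/π) × 1.102920 × [bracket] = (2517/π) × 1.102920 × 0.957853 = 846.4 W/m².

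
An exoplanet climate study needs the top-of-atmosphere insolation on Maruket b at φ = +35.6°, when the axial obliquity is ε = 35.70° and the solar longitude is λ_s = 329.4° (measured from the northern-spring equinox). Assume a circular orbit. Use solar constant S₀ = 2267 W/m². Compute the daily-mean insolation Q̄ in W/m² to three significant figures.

Solar declination: sin δ = sin ε · sin λ_s = sin 35.70° × sin 329.4° = -0.29705, so δ = -17.280°.
cos H₀ = −tan(+35.6°) tan(-17.280°) = 0.2227, H₀ = 1.3462 rad.
Bracket: H₀ sin φ sin δ + cos φ cos δ sin H₀ = 1.3462×0.58212×-0.29705 + 0.81310×0.95486×0.97488 = -0.232783 + 0.756894 = 0.524111.
Q̄ = (S₀/π) × [bracket] = (2267/π) × 0.524111 = 378.2 W/m².

Q̄ ≈ 378 W/m²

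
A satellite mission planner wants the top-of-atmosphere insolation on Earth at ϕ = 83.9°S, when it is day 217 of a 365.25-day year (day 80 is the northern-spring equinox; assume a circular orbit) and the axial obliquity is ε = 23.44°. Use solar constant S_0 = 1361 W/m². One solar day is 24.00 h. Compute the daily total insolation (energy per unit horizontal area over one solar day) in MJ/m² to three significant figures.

0.00 MJ/m²

Solar longitude: L_s = 360° × (217 − 80)/365.25 = 135.031°.
sin δ = sin 23.44° × sin 135.031° = 0.28113, so δ = +16.328°.
cos h₀ = −tan(-83.9°) tan(+16.328°) = 2.7411 ≥ 1 ⇒ polar night, h₀ = 0 and Q̄ = 0.
Daily total = Q̄ × 24.00 h × 3600 s/h = 0.00 MJ/m².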